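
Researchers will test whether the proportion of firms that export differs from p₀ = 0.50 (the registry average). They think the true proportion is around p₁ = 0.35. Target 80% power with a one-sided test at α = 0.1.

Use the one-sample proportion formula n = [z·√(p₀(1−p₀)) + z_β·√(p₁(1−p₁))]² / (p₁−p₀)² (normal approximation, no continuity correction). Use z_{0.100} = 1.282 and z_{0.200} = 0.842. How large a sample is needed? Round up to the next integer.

n = [z_α·√(p₀q₀) + z_β·√(p₁q₁)]² / (p₁ − p₀)²
  = [1.282·√(0.50·0.50) + 0.842·√(0.35·0.65)]² / (-0.15)²
  = [1.282·0.5000 + 0.842·0.4770]² / 0.0225
  = [1.0426]² / 0.0225
  = 48.31
Round up → n = 49.

n = 49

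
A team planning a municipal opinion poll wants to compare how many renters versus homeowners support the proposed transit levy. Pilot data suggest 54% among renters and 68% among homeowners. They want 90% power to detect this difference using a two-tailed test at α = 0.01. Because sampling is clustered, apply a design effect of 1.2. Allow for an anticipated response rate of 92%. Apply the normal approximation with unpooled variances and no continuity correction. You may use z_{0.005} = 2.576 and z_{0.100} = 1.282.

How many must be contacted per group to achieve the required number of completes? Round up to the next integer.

n = (z_{α/2} + z_β)² · [p₁(1−p₁) + p₂(1−p₂)] / (p₁ − p₂)²
  = (2.576 + 1.282)² · (0.54·0.46 + 0.68·0.32) / (-0.14)²
  = (3.858)² · (0.2484 + 0.2176) / 0.0196
  = 14.8842 · 0.4660 / 0.0196
  = 353.88
Design effect: 1.2 × 353.88 = 424.65.
Adjust for 92% response: 424.65 / 0.92 = 461.58.
Round up → n = 462 per group.

n = 462 per group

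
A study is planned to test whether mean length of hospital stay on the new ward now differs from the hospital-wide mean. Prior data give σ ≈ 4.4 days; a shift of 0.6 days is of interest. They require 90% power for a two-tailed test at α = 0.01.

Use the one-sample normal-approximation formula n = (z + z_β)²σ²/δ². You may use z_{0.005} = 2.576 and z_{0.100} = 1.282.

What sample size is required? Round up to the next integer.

n = (z_{α/2} + z_β)² · σ² / δ²
  = (2.576 + 1.282)² · 4.4² / 0.6²
  = 14.8842 · 19.36 / 0.36
  = 800.44
Round up → n = 801.

n = 801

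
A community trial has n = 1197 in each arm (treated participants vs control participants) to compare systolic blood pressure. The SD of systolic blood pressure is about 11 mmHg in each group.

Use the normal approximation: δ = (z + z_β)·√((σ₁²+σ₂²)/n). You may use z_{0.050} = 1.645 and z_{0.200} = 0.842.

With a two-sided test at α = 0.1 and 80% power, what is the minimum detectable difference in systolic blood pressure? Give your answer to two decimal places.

Minimum detectable difference ≈ 1.12 mmHg

δ = (z_{α/2} + z_β) · √((σ₁²+σ₂²)/n)
  = (1.645 + 0.842) · √(242/1197)
  = 2.487 · √0.20217
  = 2.487 · 0.4496
  = 1.1182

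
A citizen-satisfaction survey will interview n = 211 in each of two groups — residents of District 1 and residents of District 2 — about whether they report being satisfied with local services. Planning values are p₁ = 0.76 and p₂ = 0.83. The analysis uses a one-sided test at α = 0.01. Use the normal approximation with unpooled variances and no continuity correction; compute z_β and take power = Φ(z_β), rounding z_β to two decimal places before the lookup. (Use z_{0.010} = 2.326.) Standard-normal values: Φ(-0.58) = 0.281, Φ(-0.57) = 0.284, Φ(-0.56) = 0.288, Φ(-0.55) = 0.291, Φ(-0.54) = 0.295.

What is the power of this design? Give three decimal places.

Power ≈ 0.295

z_β = |p₁−p₂|·√(n/[p₁q₁+p₂q₂]) − z_α
    = 0.07 · √(211/0.3235) − 2.326
    = 0.07 · 25.5390 − 2.326
    = 1.7877 − 2.326 = -0.5383 → -0.54
Power = Φ(-0.54) = 0.295.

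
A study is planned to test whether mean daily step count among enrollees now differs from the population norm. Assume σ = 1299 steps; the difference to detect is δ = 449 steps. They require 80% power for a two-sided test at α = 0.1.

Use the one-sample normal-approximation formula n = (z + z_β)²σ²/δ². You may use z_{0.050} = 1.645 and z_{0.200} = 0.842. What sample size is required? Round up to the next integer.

n = 52

n = (z_{α/2} + z_β)² · σ² / δ²
  = (1.645 + 0.842)² · 1299² / 449²
  = 6.1852 · 1687401 / 201601
  = 51.77
Round up → n = 52.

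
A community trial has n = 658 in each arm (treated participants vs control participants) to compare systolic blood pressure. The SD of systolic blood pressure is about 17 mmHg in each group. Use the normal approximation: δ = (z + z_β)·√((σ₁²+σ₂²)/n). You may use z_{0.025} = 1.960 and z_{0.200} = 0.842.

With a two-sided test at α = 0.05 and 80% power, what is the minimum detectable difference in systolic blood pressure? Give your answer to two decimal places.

δ = (z_{α/2} + z_β) · √((σ₁²+σ₂²)/n)
  = (1.960 + 0.842) · √(578/658)
  = 2.802 · √0.87842
  = 2.802 · 0.9372
  = 2.6261

Minimum detectable difference ≈ 2.63 mmHg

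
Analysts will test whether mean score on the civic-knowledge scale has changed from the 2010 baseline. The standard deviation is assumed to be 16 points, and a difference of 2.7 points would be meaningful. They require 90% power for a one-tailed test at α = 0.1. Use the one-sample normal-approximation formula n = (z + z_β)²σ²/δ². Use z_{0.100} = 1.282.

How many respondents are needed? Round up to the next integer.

n = 231

n = (z_α + z_β)² · σ² / δ²
  = (1.282 + 1.282)² · 16² / 2.7²
  = 6.5741 · 256 / 7.29
  = 230.86
Round up → n = 231.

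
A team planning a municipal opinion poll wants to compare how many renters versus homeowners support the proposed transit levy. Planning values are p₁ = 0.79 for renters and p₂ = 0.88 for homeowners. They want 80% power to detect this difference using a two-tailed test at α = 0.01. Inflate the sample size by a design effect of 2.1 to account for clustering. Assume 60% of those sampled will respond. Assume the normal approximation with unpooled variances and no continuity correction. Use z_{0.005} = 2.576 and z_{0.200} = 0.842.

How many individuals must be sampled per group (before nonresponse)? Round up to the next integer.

n = (z_{α/2} + z_β)² · [p₁(1−p₁) + p₂(1−p₂)] / (p₁ − p₂)²
  = (2.576 + 0.842)² · (0.79·0.21 + 0.88·0.12) / (-0.09)²
  = (3.418)² · (0.1659 + 0.1056) / 0.0081
  = 11.6827 · 0.2715 / 0.0081
  = 391.59
Design effect: 2.1 × 391.59 = 822.33.
Adjust for 60% response: 822.33 / 0.60 = 1370.56.
Round up → n = 1371 per group.

n = 1371 per group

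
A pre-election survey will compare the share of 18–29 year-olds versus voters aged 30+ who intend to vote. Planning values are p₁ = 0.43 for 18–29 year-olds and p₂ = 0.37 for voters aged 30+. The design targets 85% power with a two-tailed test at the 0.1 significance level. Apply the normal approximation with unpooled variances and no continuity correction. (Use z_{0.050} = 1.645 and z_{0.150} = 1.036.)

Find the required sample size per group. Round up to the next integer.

n = 955 per group

n = (z_{α/2} + z_β)² · [p₁(1−p₁) + p₂(1−p₂)] / (p₁ − p₂)²
  = (1.645 + 1.036)² · (0.43·0.57 + 0.37·0.63) / (0.06)²
  = (2.681)² · (0.2451 + 0.2331) / 0.0036
  = 7.1878 · 0.4782 / 0.0036
  = 954.77
Round up → n = 955 per group.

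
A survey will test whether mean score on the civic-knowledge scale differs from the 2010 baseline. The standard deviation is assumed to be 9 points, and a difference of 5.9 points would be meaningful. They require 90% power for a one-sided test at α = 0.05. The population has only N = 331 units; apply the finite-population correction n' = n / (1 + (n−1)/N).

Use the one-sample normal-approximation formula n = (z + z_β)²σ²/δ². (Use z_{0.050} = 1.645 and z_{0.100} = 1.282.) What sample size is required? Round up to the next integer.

n = (z_α + z_β)² · σ² / δ²
  = (1.645 + 1.282)² · 9² / 5.9²
  = 8.5673 · 81 / 34.81
  = 19.94
Finite-population correction (N = 331): 19.94 / (1 + (19.94 − 1)/331) = 18.86.
Round up → n = 19.

n = 19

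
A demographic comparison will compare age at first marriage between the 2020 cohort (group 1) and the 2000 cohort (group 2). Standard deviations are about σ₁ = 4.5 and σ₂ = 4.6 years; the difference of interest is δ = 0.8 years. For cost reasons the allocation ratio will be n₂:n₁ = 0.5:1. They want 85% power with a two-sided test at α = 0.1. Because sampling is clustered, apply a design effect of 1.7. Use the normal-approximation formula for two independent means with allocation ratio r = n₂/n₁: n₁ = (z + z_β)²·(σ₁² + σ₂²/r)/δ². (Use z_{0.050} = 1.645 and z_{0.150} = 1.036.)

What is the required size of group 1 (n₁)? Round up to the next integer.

n₁ = 1195

n₁ = (z_{α/2} + z_β)² · (σ₁² + σ₂²/r) / δ²
   = (1.645 + 1.036)² · (4.5² + 4.6²/0.5) / 0.8²
   = 7.1878 · (20.25 + 42.32) / 0.64
   = 7.1878 · 62.57 / 0.64
   = 702.72
Design effect: 1.7 × 702.72 = 1194.62.
Round up → n₁ = 1195; n₂ = r·n₁ = 0.5 × 1195 = 598.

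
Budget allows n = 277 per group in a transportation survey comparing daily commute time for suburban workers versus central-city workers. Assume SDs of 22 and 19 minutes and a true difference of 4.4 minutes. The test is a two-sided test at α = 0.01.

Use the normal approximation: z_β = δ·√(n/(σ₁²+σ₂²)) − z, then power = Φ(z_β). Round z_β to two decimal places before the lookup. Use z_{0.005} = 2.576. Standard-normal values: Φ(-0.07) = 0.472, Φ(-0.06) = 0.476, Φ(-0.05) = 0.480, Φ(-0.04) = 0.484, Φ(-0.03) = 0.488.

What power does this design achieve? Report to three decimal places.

z_β = δ·√(n/(σ₁²+σ₂²)) − z_{α/2}
    = 4.4 · √(277/845) − 2.576
    = 4.4 · 0.57255 − 2.576
    = 2.5192 − 2.576 = -0.0568 → -0.06
Power = Φ(-0.06) = 0.476.

Power ≈ 0.476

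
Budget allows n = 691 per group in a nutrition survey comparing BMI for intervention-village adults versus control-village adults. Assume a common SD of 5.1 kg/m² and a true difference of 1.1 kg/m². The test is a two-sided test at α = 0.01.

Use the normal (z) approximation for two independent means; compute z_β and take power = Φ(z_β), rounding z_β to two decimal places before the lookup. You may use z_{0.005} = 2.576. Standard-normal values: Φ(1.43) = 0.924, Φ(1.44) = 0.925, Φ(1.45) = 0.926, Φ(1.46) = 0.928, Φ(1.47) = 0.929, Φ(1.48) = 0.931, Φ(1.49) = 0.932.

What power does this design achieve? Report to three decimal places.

z_β = δ·√(n/(σ₁²+σ₂²)) − z_{α/2}
    = 1.1 · √(691/52.02) − 2.576
    = 1.1 · 3.64463 − 2.576
    = 4.0091 − 2.576 = 1.4331 → 1.43
Power = Φ(1.43) = 0.924.

Power ≈ 0.924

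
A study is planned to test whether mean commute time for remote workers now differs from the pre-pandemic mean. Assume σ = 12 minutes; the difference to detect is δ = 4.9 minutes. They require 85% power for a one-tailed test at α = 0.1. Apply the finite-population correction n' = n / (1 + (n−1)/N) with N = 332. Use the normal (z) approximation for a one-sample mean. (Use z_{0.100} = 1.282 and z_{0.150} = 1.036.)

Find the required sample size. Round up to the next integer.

n = (z_α + z_β)² · σ² / δ²
  = (1.282 + 1.036)² · 12² / 4.9²
  = 5.3731 · 144 / 24.01
  = 32.23
Finite-population correction (N = 332): 32.23 / (1 + (32.23 − 1)/332) = 29.46.
Round up → n = 30.

n = 30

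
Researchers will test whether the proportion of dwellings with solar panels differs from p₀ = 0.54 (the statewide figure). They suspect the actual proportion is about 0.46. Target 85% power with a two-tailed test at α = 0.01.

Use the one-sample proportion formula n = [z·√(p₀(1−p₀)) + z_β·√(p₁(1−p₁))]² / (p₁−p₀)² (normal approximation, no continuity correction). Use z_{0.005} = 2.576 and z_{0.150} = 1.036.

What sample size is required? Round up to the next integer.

n = [z_{α/2}·√(p₀q₀) + z_β·√(p₁q₁)]² / (p₁ − p₀)²
  = [2.576·√(0.54·0.46) + 1.036·√(0.46·0.54)]² / (-0.08)²
  = [2.576·0.4984 + 1.036·0.4984]² / 0.0064
  = [1.8002]² / 0.0064
  = 506.37
Round up → n = 507.

n = 507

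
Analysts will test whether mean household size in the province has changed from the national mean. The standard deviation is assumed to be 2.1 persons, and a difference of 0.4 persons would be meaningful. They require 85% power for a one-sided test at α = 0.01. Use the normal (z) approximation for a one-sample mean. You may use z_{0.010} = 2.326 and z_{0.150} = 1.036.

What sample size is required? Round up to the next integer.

n = (z_α + z_β)² · σ² / δ²
  = (2.326 + 1.036)² · 2.1² / 0.4²
  = 11.3030 · 4.41 / 0.16
  = 311.54
Round up → n = 312.

n = 312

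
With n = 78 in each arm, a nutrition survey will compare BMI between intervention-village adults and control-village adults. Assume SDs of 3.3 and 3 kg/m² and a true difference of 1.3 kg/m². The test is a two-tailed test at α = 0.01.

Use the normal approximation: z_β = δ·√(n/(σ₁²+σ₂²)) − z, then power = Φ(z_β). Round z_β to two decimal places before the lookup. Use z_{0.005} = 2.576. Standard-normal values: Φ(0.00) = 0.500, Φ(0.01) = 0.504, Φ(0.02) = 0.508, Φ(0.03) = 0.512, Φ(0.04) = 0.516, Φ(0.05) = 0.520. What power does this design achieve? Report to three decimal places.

z_β = δ·√(n/(σ₁²+σ₂²)) − z_{α/2}
    = 1.3 · √(78/19.89) − 2.576
    = 1.3 · 1.98030 − 2.576
    = 2.5744 − 2.576 = -0.0016 → -0.00
Power = Φ(-0.00) = 0.500.

Power ≈ 0.500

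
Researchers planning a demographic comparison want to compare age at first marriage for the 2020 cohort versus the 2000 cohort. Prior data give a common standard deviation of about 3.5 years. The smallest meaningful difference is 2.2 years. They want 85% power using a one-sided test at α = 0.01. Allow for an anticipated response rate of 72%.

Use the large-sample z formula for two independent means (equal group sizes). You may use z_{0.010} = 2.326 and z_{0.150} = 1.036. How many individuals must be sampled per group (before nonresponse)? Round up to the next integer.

n = 80 per group

n = (z_α + z_β)² · (σ₁² + σ₂²) / δ²
  = (2.326 + 1.036)² · (2·3.5² = 24.5) / 2.2²
  = 11.3030 · 24.5 / 4.84
  = 57.22
Adjust for 72% response: 57.22 / 0.72 = 79.47.
Round up → n = 80 per group.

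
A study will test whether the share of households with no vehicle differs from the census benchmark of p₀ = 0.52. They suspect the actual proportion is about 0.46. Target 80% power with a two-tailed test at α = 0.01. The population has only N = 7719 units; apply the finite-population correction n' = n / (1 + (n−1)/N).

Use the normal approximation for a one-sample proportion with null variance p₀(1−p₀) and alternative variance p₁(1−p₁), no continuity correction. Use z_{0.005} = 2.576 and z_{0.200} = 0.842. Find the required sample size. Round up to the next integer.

n = 733

n = [z_{α/2}·√(p₀q₀) + z_β·√(p₁q₁)]² / (p₁ − p₀)²
  = [2.576·√(0.52·0.48) + 0.842·√(0.46·0.54)]² / (-0.06)²
  = [2.576·0.4996 + 0.842·0.4984]² / 0.0036
  = [1.7066]² / 0.0036
  = 809.04
Finite-population correction (N = 7719): 809.04 / (1 + (809.04 − 1)/7719) = 732.38.
Round up → n = 733.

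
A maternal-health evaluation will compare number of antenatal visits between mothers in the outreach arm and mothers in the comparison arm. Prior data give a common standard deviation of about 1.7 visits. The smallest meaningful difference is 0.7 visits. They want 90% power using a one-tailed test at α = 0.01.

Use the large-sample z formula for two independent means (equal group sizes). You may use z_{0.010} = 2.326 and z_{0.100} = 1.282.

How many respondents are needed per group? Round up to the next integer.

n = 154 per group

n = (z_α + z_β)² · (σ₁² + σ₂²) / δ²
  = (2.326 + 1.282)² · (2·1.7² = 5.78) / 0.7²
  = 13.0177 · 5.78 / 0.49
  = 153.56
Round up → n = 154 per group.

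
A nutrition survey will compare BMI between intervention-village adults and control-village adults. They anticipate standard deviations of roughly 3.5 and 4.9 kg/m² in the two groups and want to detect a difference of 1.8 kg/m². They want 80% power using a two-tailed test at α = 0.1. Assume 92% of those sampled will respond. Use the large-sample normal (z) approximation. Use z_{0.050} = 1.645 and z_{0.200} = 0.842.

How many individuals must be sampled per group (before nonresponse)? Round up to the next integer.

n = 76 per group

n = (z_{α/2} + z_β)² · (σ₁² + σ₂²) / δ²
  = (1.645 + 0.842)² · (3.5² + 4.9² = 36.26) / 1.8²
  = 6.1852 · 36.26 / 3.24
  = 69.22
Adjust for 92% response: 69.22 / 0.92 = 75.24.
Round up → n = 76 per group.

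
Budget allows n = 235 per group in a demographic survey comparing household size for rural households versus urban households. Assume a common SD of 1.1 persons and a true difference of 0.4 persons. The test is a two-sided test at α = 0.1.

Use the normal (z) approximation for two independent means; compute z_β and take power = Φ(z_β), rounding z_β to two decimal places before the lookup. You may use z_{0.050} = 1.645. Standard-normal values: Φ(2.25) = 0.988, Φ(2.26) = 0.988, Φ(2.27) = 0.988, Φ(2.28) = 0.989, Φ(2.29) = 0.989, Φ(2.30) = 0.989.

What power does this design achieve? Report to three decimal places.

z_β = δ·√(n/(σ₁²+σ₂²)) − z_{α/2}
    = 0.4 · √(235/2.42) − 1.645
    = 0.4 · 9.85431 − 1.645
    = 3.9417 − 1.645 = 2.2967 → 2.30
Power = Φ(2.30) = 0.989.

Power ≈ 0.989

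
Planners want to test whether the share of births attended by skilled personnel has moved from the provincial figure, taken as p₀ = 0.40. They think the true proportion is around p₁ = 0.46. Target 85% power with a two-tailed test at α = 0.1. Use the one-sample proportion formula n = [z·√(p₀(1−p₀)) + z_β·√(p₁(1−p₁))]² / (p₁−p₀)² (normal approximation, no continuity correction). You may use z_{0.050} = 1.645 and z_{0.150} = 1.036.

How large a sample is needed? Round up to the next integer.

n = 486

n = [z_{α/2}·√(p₀q₀) + z_β·√(p₁q₁)]² / (p₁ − p₀)²
  = [1.645·√(0.40·0.60) + 1.036·√(0.46·0.54)]² / (0.06)²
  = [1.645·0.4899 + 1.036·0.4984]² / 0.0036
  = [1.3222]² / 0.0036
  = 485.63
Round up → n = 486.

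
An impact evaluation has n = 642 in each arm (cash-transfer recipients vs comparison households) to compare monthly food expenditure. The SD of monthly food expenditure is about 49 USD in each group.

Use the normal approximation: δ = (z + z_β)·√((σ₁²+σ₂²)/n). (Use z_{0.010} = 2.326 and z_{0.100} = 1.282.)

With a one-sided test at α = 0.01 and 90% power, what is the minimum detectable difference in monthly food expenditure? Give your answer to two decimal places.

Minimum detectable difference ≈ 9.87 USD

δ = (z_α + z_β) · √((σ₁²+σ₂²)/n)
  = (2.326 + 1.282) · √(4802/642)
  = 3.608 · √7.4798
  = 3.608 · 2.7349
  = 9.8676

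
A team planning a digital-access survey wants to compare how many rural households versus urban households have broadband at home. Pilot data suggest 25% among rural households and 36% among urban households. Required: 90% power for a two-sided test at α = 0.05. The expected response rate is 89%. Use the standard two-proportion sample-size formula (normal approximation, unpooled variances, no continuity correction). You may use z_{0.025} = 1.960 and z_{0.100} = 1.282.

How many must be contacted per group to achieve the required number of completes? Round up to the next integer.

n = 408 per group

n = (z_{α/2} + z_β)² · [p₁(1−p₁) + p₂(1−p₂)] / (p₁ − p₂)²
  = (1.960 + 1.282)² · (0.25·0.75 + 0.36·0.64) / (-0.11)²
  = (3.242)² · (0.1875 + 0.2304) / 0.0121
  = 10.5106 · 0.4179 / 0.0121
  = 363.01
Adjust for 89% response: 363.01 / 0.89 = 407.87.
Round up → n = 408 per group.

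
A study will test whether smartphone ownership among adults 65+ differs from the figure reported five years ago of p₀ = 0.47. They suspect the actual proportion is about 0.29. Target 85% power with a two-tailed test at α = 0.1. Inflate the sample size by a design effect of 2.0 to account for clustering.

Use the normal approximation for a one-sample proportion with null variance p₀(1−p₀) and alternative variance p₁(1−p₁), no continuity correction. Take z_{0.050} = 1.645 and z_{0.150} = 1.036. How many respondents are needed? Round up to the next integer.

n = [z_{α/2}·√(p₀q₀) + z_β·√(p₁q₁)]² / (p₁ − p₀)²
  = [1.645·√(0.47·0.53) + 1.036·√(0.29·0.71)]² / (-0.18)²
  = [1.645·0.4991 + 1.036·0.4538]² / 0.0324
  = [1.2911]² / 0.0324
  = 51.45
Design effect: 2.0 × 51.45 = 102.90.
Round up → n = 103.

n = 103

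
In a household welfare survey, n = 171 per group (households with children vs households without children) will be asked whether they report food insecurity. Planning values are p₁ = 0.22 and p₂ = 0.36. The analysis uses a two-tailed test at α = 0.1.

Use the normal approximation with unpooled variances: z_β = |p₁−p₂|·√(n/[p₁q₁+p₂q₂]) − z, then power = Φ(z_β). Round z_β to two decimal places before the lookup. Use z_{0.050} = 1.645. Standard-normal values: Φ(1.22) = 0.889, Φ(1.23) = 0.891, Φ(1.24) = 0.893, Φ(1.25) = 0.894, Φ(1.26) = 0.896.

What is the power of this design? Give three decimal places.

z_β = |p₁−p₂|·√(n/[p₁q₁+p₂q₂]) − z_{α/2}
    = 0.14 · √(171/0.4020) − 1.645
    = 0.14 · 20.6246 − 1.645
    = 2.8874 − 1.645 = 1.2424 → 1.24
Power = Φ(1.24) = 0.893.

Power ≈ 0.893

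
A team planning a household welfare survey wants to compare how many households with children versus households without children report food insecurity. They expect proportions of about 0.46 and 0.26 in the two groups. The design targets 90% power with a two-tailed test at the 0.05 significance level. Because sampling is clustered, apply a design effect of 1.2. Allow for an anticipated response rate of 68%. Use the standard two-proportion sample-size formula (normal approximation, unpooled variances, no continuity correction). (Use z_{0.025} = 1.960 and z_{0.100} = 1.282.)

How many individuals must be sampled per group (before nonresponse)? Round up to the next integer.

n = (z_{α/2} + z_β)² · [p₁(1−p₁) + p₂(1−p₂)] / (p₁ − p₂)²
  = (1.960 + 1.282)² · (0.46·0.54 + 0.26·0.74) / (0.20)²
  = (3.242)² · (0.2484 + 0.1924) / 0.0400
  = 10.5106 · 0.4408 / 0.0400
  = 115.83
Design effect: 1.2 × 115.83 = 138.99.
Adjust for 68% response: 138.99 / 0.68 = 204.40.
Round up → n = 205 per group.

n = 205 per group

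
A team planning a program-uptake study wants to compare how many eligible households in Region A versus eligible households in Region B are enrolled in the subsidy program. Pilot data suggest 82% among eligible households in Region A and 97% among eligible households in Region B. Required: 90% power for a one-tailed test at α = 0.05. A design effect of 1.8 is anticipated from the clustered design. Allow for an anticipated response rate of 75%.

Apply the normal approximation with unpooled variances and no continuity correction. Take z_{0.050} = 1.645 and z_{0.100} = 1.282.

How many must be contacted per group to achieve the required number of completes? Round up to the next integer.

n = (z_α + z_β)² · [p₁(1−p₁) + p₂(1−p₂)] / (p₁ − p₂)²
  = (1.645 + 1.282)² · (0.82·0.18 + 0.97·0.03) / (-0.15)²
  = (2.927)² · (0.1476 + 0.0291) / 0.0225
  = 8.5673 · 0.1767 / 0.0225
  = 67.28
Design effect: 1.8 × 67.28 = 121.11.
Adjust for 75% response: 121.11 / 0.75 = 161.48.
Round up → n = 162 per group.

n = 162 per group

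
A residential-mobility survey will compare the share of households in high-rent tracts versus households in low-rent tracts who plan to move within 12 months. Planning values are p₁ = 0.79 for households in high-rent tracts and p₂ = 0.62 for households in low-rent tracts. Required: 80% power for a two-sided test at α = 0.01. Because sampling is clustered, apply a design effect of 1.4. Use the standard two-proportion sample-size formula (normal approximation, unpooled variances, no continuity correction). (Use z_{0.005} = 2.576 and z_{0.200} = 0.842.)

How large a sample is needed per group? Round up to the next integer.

n = 228 per group

n = (z_{α/2} + z_β)² · [p₁(1−p₁) + p₂(1−p₂)] / (p₁ − p₂)²
  = (2.576 + 0.842)² · (0.79·0.21 + 0.62·0.38) / (0.17)²
  = (3.418)² · (0.1659 + 0.2356) / 0.0289
  = 11.6827 · 0.4015 / 0.0289
  = 162.30
Design effect: 1.4 × 162.30 = 227.23.
Round up → n = 228 per group.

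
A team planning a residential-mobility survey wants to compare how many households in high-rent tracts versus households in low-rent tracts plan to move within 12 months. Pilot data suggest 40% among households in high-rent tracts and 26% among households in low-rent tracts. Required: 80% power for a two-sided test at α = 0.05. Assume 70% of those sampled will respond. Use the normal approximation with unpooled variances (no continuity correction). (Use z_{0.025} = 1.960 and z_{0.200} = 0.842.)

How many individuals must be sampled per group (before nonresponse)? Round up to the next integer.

n = 248 per group

n = (z_{α/2} + z_β)² · [p₁(1−p₁) + p₂(1−p₂)] / (p₁ − p₂)²
  = (1.960 + 0.842)² · (0.40·0.60 + 0.26·0.74) / (0.14)²
  = (2.802)² · (0.2400 + 0.1924) / 0.0196
  = 7.8512 · 0.4324 / 0.0196
  = 173.21
Adjust for 70% response: 173.21 / 0.70 = 247.44.
Round up → n = 248 per group.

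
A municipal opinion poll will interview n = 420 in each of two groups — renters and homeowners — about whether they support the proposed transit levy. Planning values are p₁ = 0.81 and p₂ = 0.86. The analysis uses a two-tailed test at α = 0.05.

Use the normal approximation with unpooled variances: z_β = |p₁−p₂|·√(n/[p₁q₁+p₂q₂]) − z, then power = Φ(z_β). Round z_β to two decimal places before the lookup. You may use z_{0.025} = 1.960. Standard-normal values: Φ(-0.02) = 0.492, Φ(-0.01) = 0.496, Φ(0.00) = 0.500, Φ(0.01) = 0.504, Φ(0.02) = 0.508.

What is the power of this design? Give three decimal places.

Power ≈ 0.500

z_β = |p₁−p₂|·√(n/[p₁q₁+p₂q₂]) − z_{α/2}
    = 0.05 · √(420/0.2743) − 1.960
    = 0.05 · 39.1302 − 1.960
    = 1.9565 − 1.960 = -0.0035 → -0.00
Power = Φ(-0.00) = 0.500.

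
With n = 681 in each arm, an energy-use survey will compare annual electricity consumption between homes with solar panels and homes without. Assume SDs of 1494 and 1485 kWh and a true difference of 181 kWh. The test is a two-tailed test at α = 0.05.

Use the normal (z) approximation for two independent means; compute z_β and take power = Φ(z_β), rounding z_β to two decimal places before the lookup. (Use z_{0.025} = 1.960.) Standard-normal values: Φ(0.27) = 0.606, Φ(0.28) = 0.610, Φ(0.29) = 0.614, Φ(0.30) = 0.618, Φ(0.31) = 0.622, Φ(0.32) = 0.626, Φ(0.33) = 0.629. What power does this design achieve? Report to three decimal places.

Power ≈ 0.610

z_β = δ·√(n/(σ₁²+σ₂²)) − z_{α/2}
    = 181 · √(681/4437261) − 1.960
    = 181 · 0.01239 − 1.960
    = 2.2423 − 1.960 = 0.2823 → 0.28
Power = Φ(0.28) = 0.610.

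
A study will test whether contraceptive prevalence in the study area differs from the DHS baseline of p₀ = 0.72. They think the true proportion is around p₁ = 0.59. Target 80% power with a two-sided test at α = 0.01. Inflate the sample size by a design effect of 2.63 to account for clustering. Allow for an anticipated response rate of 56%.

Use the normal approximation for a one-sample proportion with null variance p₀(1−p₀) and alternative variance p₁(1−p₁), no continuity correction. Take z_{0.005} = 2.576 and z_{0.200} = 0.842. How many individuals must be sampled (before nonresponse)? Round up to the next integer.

n = [z_{α/2}·√(p₀q₀) + z_β·√(p₁q₁)]² / (p₁ − p₀)²
  = [2.576·√(0.72·0.28) + 0.842·√(0.59·0.41)]² / (-0.13)²
  = [2.576·0.4490 + 0.842·0.4918]² / 0.0169
  = [1.5707]² / 0.0169
  = 145.99
Design effect: 2.63 × 145.99 = 383.95.
Adjust for 56% response: 383.95 / 0.56 = 685.63.
Round up → n = 686.

n = 686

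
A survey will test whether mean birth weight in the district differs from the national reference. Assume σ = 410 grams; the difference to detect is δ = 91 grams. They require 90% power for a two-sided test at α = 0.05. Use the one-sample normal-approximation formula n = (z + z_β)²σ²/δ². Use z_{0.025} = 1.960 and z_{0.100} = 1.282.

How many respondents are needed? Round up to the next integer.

n = (z_{α/2} + z_β)² · σ² / δ²
  = (1.960 + 1.282)² · 410² / 91²
  = 10.5106 · 168100 / 8281
  = 213.36
Round up → n = 214.

n = 214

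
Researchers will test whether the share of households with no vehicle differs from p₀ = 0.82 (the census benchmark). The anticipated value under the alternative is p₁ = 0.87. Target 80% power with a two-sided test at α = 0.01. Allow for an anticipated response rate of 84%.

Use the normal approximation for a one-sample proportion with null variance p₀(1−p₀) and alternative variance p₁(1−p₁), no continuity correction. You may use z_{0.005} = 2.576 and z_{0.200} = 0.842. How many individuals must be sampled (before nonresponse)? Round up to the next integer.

n = 772

n = [z_{α/2}·√(p₀q₀) + z_β·√(p₁q₁)]² / (p₁ − p₀)²
  = [2.576·√(0.82·0.18) + 0.842·√(0.87·0.13)]² / (0.05)²
  = [2.576·0.3842 + 0.842·0.3363]² / 0.0025
  = [1.2728]² / 0.0025
  = 648.04
Adjust for 84% response: 648.04 / 0.84 = 771.48.
Round up → n = 772.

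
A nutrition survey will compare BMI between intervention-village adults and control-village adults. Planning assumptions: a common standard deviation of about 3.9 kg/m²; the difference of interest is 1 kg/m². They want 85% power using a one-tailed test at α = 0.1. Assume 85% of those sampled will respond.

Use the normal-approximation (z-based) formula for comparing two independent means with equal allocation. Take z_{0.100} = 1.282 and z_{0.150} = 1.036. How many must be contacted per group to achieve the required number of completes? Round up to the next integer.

n = 193 per group

n = (z_α + z_β)² · (σ₁² + σ₂²) / δ²
  = (1.282 + 1.036)² · (2·3.9² = 30.42) / 1²
  = 5.3731 · 30.42 / 1
  = 163.45
Adjust for 85% response: 163.45 / 0.85 = 192.29.
Round up → n = 193 per group.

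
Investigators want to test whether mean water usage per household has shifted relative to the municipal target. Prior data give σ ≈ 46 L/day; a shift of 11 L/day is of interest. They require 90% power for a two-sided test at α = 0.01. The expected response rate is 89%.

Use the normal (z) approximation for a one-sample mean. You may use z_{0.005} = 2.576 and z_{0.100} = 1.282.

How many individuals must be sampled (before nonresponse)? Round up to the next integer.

n = 293

n = (z_{α/2} + z_β)² · σ² / δ²
  = (2.576 + 1.282)² · 46² / 11²
  = 14.8842 · 2116 / 121
  = 260.29
Adjust for 89% response: 260.29 / 0.89 = 292.46.
Round up → n = 293.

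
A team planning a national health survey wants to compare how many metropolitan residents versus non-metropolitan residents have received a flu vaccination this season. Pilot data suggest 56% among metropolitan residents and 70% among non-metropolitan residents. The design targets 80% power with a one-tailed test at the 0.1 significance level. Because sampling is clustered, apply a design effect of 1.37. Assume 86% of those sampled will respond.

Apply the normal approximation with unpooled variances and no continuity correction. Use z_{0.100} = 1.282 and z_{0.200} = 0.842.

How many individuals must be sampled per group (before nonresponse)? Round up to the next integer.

n = (z_α + z_β)² · [p₁(1−p₁) + p₂(1−p₂)] / (p₁ − p₂)²
  = (1.282 + 0.842)² · (0.56·0.44 + 0.70·0.30) / (-0.14)²
  = (2.124)² · (0.2464 + 0.2100) / 0.0196
  = 4.5114 · 0.4564 / 0.0196
  = 105.05
Design effect: 1.37 × 105.05 = 143.92.
Adjust for 86% response: 143.92 / 0.86 = 167.35.
Round up → n = 168 per group.

n = 168 per group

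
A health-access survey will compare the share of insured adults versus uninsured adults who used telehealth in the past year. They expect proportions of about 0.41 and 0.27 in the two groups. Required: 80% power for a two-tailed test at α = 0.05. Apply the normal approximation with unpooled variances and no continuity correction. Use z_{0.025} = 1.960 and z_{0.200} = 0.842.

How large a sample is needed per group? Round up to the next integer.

n = 176 per group

n = (z_{α/2} + z_β)² · [p₁(1−p₁) + p₂(1−p₂)] / (p₁ − p₂)²
  = (1.960 + 0.842)² · (0.41·0.59 + 0.27·0.73) / (0.14)²
  = (2.802)² · (0.2419 + 0.1971) / 0.0196
  = 7.8512 · 0.4390 / 0.0196
  = 175.85
Round up → n = 176 per group.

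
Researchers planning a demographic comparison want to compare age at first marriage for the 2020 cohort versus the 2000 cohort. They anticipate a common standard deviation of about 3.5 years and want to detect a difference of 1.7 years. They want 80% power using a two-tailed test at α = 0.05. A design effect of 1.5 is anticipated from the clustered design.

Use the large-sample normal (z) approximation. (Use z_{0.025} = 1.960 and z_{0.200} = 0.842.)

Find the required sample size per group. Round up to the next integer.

n = (z_{α/2} + z_β)² · (σ₁² + σ₂²) / δ²
  = (1.960 + 0.842)² · (2·3.5² = 24.5) / 1.7²
  = 7.8512 · 24.5 / 2.89
  = 66.56
Design effect: 1.5 × 66.56 = 99.84.
Round up → n = 100 per group.

n = 100 per group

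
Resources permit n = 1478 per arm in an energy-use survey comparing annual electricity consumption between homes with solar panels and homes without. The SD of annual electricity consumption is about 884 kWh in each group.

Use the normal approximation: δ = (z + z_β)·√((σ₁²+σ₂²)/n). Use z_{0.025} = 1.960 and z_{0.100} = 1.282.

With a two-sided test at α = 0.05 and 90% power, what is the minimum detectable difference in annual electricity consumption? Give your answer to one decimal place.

δ = (z_{α/2} + z_β) · √((σ₁²+σ₂²)/n)
  = (1.960 + 1.282) · √(1562912/1478)
  = 3.242 · √1057.5
  = 3.242 · 32.5185
  = 105.4249

Minimum detectable difference ≈ 105.4 kWh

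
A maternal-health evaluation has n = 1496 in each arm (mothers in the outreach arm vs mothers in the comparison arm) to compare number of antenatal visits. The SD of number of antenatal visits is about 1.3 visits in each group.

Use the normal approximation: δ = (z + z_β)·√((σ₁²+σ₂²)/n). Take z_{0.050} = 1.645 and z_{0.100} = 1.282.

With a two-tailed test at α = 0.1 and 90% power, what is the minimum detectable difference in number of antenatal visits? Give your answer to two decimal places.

δ = (z_{α/2} + z_β) · √((σ₁²+σ₂²)/n)
  = (1.645 + 1.282) · √(3.38/1496)
  = 2.927 · √0.00226
  = 2.927 · 0.0475
  = 0.1391

Minimum detectable difference ≈ 0.14 visits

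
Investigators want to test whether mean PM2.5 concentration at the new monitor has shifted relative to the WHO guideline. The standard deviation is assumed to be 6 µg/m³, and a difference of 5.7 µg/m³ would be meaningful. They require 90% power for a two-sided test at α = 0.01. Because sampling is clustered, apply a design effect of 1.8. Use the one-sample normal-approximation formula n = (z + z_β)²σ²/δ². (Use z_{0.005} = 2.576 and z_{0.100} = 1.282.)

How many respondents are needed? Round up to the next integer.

n = (z_{α/2} + z_β)² · σ² / δ²
  = (2.576 + 1.282)² · 6² / 5.7²
  = 14.8842 · 36 / 32.49
  = 16.49
Design effect: 1.8 × 16.49 = 29.69.
Round up → n = 30.

n = 30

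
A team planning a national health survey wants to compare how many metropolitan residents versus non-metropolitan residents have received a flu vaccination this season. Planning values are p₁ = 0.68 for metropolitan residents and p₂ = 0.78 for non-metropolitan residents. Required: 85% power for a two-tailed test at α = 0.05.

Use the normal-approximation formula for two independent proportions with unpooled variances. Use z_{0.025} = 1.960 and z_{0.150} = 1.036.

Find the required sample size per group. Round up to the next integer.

n = (z_{α/2} + z_β)² · [p₁(1−p₁) + p₂(1−p₂)] / (p₁ − p₂)²
  = (1.960 + 1.036)² · (0.68·0.32 + 0.78·0.22) / (-0.10)²
  = (2.996)² · (0.2176 + 0.1716) / 0.0100
  = 8.9760 · 0.3892 / 0.0100
  = 349.35
Round up → n = 350 per group.

n = 350 per group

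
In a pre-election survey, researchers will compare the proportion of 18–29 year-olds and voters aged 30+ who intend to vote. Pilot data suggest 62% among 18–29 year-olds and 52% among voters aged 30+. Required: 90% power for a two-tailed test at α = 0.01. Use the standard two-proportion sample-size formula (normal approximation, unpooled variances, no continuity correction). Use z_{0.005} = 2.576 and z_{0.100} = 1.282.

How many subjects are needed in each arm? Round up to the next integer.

n = 723 per group

n = (z_{α/2} + z_β)² · [p₁(1−p₁) + p₂(1−p₂)] / (p₁ − p₂)²
  = (2.576 + 1.282)² · (0.62·0.38 + 0.52·0.48) / (0.10)²
  = (3.858)² · (0.2356 + 0.2496) / 0.0100
  = 14.8842 · 0.4852 / 0.0100
  = 722.18
Round up → n = 723 per group.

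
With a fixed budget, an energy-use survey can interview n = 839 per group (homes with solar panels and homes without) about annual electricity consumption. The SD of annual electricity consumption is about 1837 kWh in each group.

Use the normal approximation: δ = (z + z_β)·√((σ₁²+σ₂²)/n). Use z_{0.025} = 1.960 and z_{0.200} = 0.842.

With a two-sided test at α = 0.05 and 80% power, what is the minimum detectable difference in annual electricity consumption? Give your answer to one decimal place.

δ = (z_{α/2} + z_β) · √((σ₁²+σ₂²)/n)
  = (1.960 + 0.842) · √(6749138/839)
  = 2.802 · √8044.3
  = 2.802 · 89.6898
  = 251.3109

Minimum detectable difference ≈ 251.3 kWh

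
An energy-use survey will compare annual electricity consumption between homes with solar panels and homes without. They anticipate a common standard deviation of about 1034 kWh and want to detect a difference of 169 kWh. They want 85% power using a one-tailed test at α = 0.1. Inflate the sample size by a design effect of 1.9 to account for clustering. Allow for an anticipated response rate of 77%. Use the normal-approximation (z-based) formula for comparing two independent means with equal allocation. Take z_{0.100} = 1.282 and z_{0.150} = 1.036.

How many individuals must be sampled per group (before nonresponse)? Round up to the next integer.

n = (z_α + z_β)² · (σ₁² + σ₂²) / δ²
  = (1.282 + 1.036)² · (2·1034² = 2138312) / 169²
  = 5.3731 · 2138312 / 28561
  = 402.28
Design effect: 1.9 × 402.28 = 764.33.
Adjust for 77% response: 764.33 / 0.77 = 992.63.
Round up → n = 993 per group.

n = 993 per group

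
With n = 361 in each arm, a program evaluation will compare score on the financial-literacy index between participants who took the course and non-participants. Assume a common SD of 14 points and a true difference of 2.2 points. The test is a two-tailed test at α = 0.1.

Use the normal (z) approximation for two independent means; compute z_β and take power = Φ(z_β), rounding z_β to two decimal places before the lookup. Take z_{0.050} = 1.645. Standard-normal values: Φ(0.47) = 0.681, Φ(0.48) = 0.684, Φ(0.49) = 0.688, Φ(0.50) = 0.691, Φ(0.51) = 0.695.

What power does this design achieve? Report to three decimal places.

Power ≈ 0.681

z_β = δ·√(n/(σ₁²+σ₂²)) − z_{α/2}
    = 2.2 · √(361/392) − 1.645
    = 2.2 · 0.95964 − 1.645
    = 2.1112 − 1.645 = 0.4662 → 0.47
Power = Φ(0.47) = 0.681.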